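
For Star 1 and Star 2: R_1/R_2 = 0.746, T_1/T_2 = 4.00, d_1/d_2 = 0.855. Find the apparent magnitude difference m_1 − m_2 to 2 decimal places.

L_1/L_2 = (0.746)²(4.00)⁴ = 142.5.
F_1/F_2 = (L_1/L_2)/(d_1/d_2)² = 142.5/0.7310 = 194.9.
m_1 − m_2 = −2.5 log₁₀(194.9) = -5.72.

-5.72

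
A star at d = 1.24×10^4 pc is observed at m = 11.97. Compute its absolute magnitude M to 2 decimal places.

-3.50

M = m − 5 log₁₀(d/10 pc) = 11.97 − 5 log₁₀(1.24×10^4/10)
  = 11.97 − 5 × 3.093 = 11.97 − 15.47 = -3.50.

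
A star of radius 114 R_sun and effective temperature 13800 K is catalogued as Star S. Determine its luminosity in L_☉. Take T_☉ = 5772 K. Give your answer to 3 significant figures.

4.25×10^5 L_☉

L/L_☉ = (R/R_☉)² (T/T_☉)⁴ = (114)² × (13800/5772)⁴
       = 1.300×10^4 × (2.391)⁴ = 1.300×10^4 × 32.67 = 4.246×10^5.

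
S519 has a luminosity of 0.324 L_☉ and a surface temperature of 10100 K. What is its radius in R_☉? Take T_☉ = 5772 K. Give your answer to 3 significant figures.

R/R_☉ = √(L/L_☉) / (T/T_☉)² = √(0.324) / (1.750)²
       = 0.5692 / 3.062 = 0.1859.

0.186 R_☉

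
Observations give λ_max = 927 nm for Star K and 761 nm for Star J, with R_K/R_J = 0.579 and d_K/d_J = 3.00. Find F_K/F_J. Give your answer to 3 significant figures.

0.0169

Wien's law: T_K/T_J = λ_J/λ_K = 761/927 = 0.8209.
L_K/L_J = (R_K/R_J)²(T_K/T_J)⁴ = (0.579)²(0.8209)⁴ = 0.1523.
F_K/F_J = (L_K/L_J)/(d_K/d_J)² = 0.1523/(3.00)² = 0.01692.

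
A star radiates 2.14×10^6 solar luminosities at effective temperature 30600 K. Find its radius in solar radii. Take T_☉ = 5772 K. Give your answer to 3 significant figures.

R/R_☉ = √(L/L_☉) / (T/T_☉)² = √(2.14×10^6) / (5.301)²
       = 1463 / 28.11 = 52.05.

52.0 solar radii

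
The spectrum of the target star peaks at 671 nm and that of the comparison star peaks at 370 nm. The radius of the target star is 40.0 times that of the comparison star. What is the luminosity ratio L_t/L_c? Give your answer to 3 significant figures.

Wien's law gives T ∝ 1/λ_max, so T_t/T_c = λ_c/λ_t = 370/671 = 0.5514.
Then L ∝ R²T⁴ gives L_t/L_c = (40.0)² × (0.5514)⁴ = 1600 × 0.09245 = 147.9.

148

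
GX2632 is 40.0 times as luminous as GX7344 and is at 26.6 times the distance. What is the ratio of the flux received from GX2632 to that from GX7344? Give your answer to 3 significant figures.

F = L/(4πd²), so F_GX2632/F_GX7344 = (L_GX2632/L_GX7344) / (d_GX2632/d_GX7344)²
= 40.0 / (26.6)² = 40.0 / 707.6 = 0.05653.

0.0565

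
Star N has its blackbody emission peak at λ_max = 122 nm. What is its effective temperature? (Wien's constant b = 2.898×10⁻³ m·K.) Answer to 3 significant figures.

T = b/λ_max = 2.898×10⁻³ / (122×10⁻⁹) = 2.375×10^4 K.

2.38×10^4 K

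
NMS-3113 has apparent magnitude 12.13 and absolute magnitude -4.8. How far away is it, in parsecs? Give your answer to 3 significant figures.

m − M = 5 log₁₀(d/10 pc)
12.13 − (-4.8) = 16.93 = 5 log₁₀(d/10)
d = 10 × 10^(16.93/5) = 10 × 10^3.386 = 2.432×10^4 pc.

2.43×10^4 pc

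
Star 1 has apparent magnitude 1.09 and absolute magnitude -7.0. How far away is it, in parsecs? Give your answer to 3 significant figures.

415 pc

m − M = 5 log₁₀(d/10 pc)
1.09 − (-7.0) = 8.09 = 5 log₁₀(d/10)
d = 10 × 10^(8.09/5) = 10 × 10^1.618 = 415.0 pc.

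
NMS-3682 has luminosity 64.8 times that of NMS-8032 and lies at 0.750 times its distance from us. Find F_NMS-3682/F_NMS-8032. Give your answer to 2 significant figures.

1.2×10^2

F = L/(4πd²), so F_NMS-3682/F_NMS-8032 = (L_NMS-3682/L_NMS-8032) / (d_NMS-3682/d_NMS-8032)²
= 64.8 / (0.750)² = 64.8 / 0.5625 = 115.2.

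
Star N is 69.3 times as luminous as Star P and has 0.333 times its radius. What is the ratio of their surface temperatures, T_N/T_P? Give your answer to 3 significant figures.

5.00

L ∝ R²T⁴ gives T ∝ (L/R²)^(1/4), so
T_N/T_P = (69.3 / 0.333²)^(1/4) = (624.9)^(1/4) = 5.000.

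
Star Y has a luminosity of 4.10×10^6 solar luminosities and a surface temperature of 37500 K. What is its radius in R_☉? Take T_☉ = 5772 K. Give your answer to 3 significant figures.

48.0 R_☉

R/R_☉ = √(L/L_☉) / (T/T_☉)² = √(4.10×10^6) / (6.497)²
       = 2025 / 42.21 = 47.97.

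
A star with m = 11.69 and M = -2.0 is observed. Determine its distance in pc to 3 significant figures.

m − M = 5 log₁₀(d/10 pc)
11.69 − (-2.0) = 13.69 = 5 log₁₀(d/10)
d = 10 × 10^(13.69/5) = 10 × 10^2.738 = 5470 pc.

5.47×10^3 pc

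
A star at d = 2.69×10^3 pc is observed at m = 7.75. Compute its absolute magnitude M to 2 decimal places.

-4.40

M = m − 5 log₁₀(d/10 pc) = 7.75 − 5 log₁₀(2.69×10^3/10)
  = 7.75 − 5 × 2.430 = 7.75 − 12.15 = -4.40.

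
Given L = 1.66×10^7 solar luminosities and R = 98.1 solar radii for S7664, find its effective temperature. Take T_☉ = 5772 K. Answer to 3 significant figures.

3.72×10^4 K

T/T_☉ = (L/L_☉)^(1/4) / (R/R_☉)^(1/2)
T = 5772 × (1.66×10^7)^(1/4) / √(98.1) = 5772 × 63.83 / 9.905 = 3.720×10^4 K.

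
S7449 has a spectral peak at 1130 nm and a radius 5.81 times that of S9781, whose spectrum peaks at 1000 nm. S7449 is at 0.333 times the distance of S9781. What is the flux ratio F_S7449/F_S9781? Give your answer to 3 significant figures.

Wien's law: T_S7449/T_S9781 = λ_S9781/λ_S7449 = 1000/1130 = 0.8850.
L_S7449/L_S9781 = (R_S7449/R_S9781)²(T_S7449/T_S9781)⁴ = (5.81)²(0.8850)⁴ = 20.70.
F_S7449/F_S9781 = (L_S7449/L_S9781)/(d_S7449/d_S9781)² = 20.70/(0.333)² = 186.7.

187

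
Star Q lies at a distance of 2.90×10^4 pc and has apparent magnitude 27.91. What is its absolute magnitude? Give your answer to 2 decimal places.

10.60

M = m − 5 log₁₀(d/10 pc) = 27.91 − 5 log₁₀(2.90×10^4/10)
  = 27.91 − 5 × 3.462 = 27.91 − 17.31 = 10.60.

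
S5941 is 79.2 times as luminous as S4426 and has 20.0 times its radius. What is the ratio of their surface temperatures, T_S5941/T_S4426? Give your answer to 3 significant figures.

L ∝ R²T⁴ gives T ∝ (L/R²)^(1/4), so
T_S5941/T_S4426 = (79.2 / 20.0²)^(1/4) = (0.1980)^(1/4) = 0.6671.

0.667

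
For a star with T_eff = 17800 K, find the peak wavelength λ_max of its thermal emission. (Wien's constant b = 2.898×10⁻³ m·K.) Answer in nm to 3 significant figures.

λ_max = b/T = 2.898×10⁻³ / 17800 = 1.63×10^-7 m = 162.8 nm.

163 nm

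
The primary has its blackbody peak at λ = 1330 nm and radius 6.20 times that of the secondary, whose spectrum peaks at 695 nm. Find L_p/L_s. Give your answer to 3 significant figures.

2.87

Wien's law gives T ∝ 1/λ_max, so T_p/T_s = λ_s/λ_p = 695/1330 = 0.5226.
Then L ∝ R²T⁴ gives L_p/L_s = (6.20)² × (0.5226)⁴ = 38.44 × 0.07456 = 2.866.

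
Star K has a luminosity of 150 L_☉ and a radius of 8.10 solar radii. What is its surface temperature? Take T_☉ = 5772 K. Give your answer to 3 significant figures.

7.10×10^3 K

T/T_☉ = (L/L_☉)^(1/4) / (R/R_☉)^(1/2)
T = 5772 × (150)^(1/4) / √(8.10) = 5772 × 3.500 / 2.846 = 7098 K.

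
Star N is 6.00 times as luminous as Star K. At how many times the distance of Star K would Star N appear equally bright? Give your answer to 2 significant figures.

Equal flux requires L_N/d_N² = L_K/d_K², so d_N/d_K = √(L_N/L_K)
= √(6.00) = 2.449.

2.4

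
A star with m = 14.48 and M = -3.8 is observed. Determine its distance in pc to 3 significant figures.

4.53×10^4 pc

m − M = 5 log₁₀(d/10 pc)
14.48 − (-3.8) = 18.28 = 5 log₁₀(d/10)
d = 10 × 10^(18.28/5) = 10 × 10^3.656 = 4.529×10^4 pc.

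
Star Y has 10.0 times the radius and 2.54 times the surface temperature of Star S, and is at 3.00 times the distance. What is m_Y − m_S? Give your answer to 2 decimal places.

L_Y/L_S = (10.0)²(2.54)⁴ = 4162.
F_Y/F_S = (L_Y/L_S)/(d_Y/d_S)² = 4162/9.000 = 462.5.
m_Y − m_S = −2.5 log₁₀(462.5) = -6.66.

-6.66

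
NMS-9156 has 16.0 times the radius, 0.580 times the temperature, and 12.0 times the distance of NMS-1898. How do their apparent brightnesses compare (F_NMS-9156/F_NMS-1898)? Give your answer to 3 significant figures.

L_NMS-9156/L_NMS-1898 = (R_NMS-9156/R_NMS-1898)²(T_NMS-9156/T_NMS-1898)⁴ = (16.0)² × (0.580)⁴ = 28.97.
F_NMS-9156/F_NMS-1898 = (L_NMS-9156/L_NMS-1898)/(d_NMS-9156/d_NMS-1898)² = 28.97 / (12.0)² = 0.2012.

0.201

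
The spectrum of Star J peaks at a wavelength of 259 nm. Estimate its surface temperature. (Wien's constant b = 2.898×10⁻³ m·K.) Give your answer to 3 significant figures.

T = b/λ_max = 2.898×10⁻³ / (259×10⁻⁹) = 1.119×10^4 K.

1.12×10^4 K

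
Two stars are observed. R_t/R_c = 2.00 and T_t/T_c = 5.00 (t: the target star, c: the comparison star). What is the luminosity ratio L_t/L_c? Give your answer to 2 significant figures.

2.5×10^3

From the Stefan–Boltzmann law, L ∝ R²T⁴, so
L_t/L_c = (R_t/R_c)² (T_t/T_c)⁴ = (2.00)² × (5.00)⁴ = 4.000 × 625.0 = 2500.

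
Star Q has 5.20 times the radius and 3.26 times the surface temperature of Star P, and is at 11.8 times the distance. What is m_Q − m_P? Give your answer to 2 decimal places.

-3.35

L_Q/L_P = (5.20)²(3.26)⁴ = 3054.
F_Q/F_P = (L_Q/L_P)/(d_Q/d_P)² = 3054/139.2 = 21.93.
m_Q − m_P = −2.5 log₁₀(21.93) = -3.35.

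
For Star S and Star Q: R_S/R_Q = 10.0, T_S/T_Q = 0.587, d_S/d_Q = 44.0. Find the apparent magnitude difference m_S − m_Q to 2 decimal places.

L_S/L_Q = (10.0)²(0.587)⁴ = 11.87.
F_S/F_Q = (L_S/L_Q)/(d_S/d_Q)² = 11.87/1936 = 0.006133.
m_S − m_Q = −2.5 log₁₀(0.006133) = 5.53.

5.53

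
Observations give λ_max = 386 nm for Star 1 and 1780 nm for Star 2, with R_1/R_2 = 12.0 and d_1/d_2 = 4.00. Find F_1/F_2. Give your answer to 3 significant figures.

4.07×10^3

Wien's law: T_1/T_2 = λ_2/λ_1 = 1780/386 = 4.611.
L_1/L_2 = (R_1/R_2)²(T_1/T_2)⁴ = (12.0)²(4.611)⁴ = 6.512×10^4.
F_1/F_2 = (L_1/L_2)/(d_1/d_2)² = 6.512×10^4/(4.00)² = 4070.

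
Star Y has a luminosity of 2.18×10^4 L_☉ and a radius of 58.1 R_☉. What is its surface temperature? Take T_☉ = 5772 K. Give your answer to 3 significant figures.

T/T_☉ = (L/L_☉)^(1/4) / (R/R_☉)^(1/2)
T = 5772 × (2.18×10^4)^(1/4) / √(58.1) = 5772 × 12.15 / 7.622 = 9201 K.

9.20×10^3 K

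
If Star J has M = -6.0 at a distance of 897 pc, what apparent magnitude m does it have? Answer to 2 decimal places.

3.76

m = M + 5 log₁₀(d/10 pc) = -6.0 + 5 log₁₀(897/10)
  = -6.0 + 5 × 1.953 = -6.0 + 9.76 = 3.76.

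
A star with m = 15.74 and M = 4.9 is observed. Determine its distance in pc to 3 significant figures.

m − M = 5 log₁₀(d/10 pc)
15.74 − (4.9) = 10.84 = 5 log₁₀(d/10)
d = 10 × 10^(10.84/5) = 10 × 10^2.168 = 1472 pc.

1.47×10^3 pc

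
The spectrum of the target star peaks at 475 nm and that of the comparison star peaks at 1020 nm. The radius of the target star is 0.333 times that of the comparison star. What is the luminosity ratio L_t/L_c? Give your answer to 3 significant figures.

2.36

Wien's law gives T ∝ 1/λ_max, so T_t/T_c = λ_c/λ_t = 1020/475 = 2.147.
Then L ∝ R²T⁴ gives L_t/L_c = (0.333)² × (2.147)⁴ = 0.1109 × 21.26 = 2.358.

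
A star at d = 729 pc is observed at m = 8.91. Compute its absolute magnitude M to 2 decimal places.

M = m − 5 log₁₀(d/10 pc) = 8.91 − 5 log₁₀(729/10)
  = 8.91 − 5 × 1.863 = 8.91 − 9.31 = -0.40.

-0.40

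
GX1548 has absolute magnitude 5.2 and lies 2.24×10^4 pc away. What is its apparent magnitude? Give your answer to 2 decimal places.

m = M + 5 log₁₀(d/10 pc) = 5.2 + 5 log₁₀(2.24×10^4/10)
  = 5.2 + 5 × 3.350 = 5.2 + 16.75 = 21.95.

21.95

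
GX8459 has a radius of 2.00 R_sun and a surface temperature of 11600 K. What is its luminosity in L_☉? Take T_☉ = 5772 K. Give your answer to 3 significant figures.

L/L_☉ = (R/R_☉)² (T/T_☉)⁴ = (2.00)² × (11600/5772)⁴
       = 4.000 × (2.010)⁴ = 4.000 × 16.31 = 65.25.

65.3 L_☉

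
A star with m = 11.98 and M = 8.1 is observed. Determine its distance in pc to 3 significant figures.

m − M = 5 log₁₀(d/10 pc)
11.98 − (8.1) = 3.88 = 5 log₁₀(d/10)
d = 10 × 10^(3.88/5) = 10 × 10^0.776 = 59.70 pc.

59.7 pc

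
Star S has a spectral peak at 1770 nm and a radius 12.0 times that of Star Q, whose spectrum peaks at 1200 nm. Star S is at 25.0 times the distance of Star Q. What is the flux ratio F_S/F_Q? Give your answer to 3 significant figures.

Wien's law: T_S/T_Q = λ_Q/λ_S = 1200/1770 = 0.6780.
L_S/L_Q = (R_S/R_Q)²(T_S/T_Q)⁴ = (12.0)²(0.6780)⁴ = 30.42.
F_S/F_Q = (L_S/L_Q)/(d_S/d_Q)² = 30.42/(25.0)² = 0.04868.

0.0487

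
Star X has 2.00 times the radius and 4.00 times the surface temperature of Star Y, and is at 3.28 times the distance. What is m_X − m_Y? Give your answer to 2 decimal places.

-4.95

L_X/L_Y = (2.00)²(4.00)⁴ = 1024.
F_X/F_Y = (L_X/L_Y)/(d_X/d_Y)² = 1024/10.76 = 95.18.
m_X − m_Y = −2.5 log₁₀(95.18) = -4.95.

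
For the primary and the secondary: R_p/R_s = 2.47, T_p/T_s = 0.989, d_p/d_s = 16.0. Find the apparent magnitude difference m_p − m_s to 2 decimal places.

4.11

L_p/L_s = (2.47)²(0.989)⁴ = 5.837.
F_p/F_s = (L_p/L_s)/(d_p/d_s)² = 5.837/256.0 = 0.02280.
m_p − m_s = −2.5 log₁₀(0.02280) = 4.11.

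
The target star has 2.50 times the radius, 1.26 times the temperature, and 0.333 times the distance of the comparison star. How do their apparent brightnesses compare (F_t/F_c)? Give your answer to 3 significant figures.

142

L_t/L_c = (R_t/R_c)²(T_t/T_c)⁴ = (2.50)² × (1.26)⁴ = 15.75.
F_t/F_c = (L_t/L_c)/(d_t/d_c)² = 15.75 / (0.333)² = 142.1.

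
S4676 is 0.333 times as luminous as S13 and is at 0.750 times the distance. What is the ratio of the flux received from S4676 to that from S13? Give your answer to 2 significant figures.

F = L/(4πd²), so F_S4676/F_S13 = (L_S4676/L_S13) / (d_S4676/d_S13)²
= 0.333 / (0.750)² = 0.333 / 0.5625 = 0.5920.

0.59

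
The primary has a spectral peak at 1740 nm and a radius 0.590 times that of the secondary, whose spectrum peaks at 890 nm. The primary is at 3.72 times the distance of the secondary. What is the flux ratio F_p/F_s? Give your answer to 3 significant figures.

Wien's law: T_p/T_s = λ_s/λ_p = 890/1740 = 0.5115.
L_p/L_s = (R_p/R_s)²(T_p/T_s)⁴ = (0.590)²(0.5115)⁴ = 0.02383.
F_p/F_s = (L_p/L_s)/(d_p/d_s)² = 0.02383/(3.72)² = 0.001722.

0.00172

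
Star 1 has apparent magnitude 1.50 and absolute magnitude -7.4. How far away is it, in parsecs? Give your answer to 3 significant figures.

603 pc

m − M = 5 log₁₀(d/10 pc)
1.50 − (-7.4) = 8.90 = 5 log₁₀(d/10)
d = 10 × 10^(8.90/5) = 10 × 10^1.780 = 602.6 pc.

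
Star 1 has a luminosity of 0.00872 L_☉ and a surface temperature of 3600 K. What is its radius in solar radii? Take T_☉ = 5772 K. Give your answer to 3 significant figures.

0.240 solar radii

R/R_☉ = √(L/L_☉) / (T/T_☉)² = √(0.00872) / (0.6237)²
       = 0.09338 / 0.3890 = 0.2401.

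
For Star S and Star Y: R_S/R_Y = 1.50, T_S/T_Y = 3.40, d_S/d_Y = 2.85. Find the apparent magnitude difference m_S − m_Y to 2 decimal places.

-3.92

L_S/L_Y = (1.50)²(3.40)⁴ = 300.7.
F_S/F_Y = (L_S/L_Y)/(d_S/d_Y)² = 300.7/8.123 = 37.02.
m_S − m_Y = −2.5 log₁₀(37.02) = -3.92.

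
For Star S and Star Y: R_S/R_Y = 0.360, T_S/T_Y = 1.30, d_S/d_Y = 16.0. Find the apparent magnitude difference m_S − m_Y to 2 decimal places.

7.10

L_S/L_Y = (0.360)²(1.30)⁴ = 0.3702.
F_S/F_Y = (L_S/L_Y)/(d_S/d_Y)² = 0.3702/256.0 = 0.001446.
m_S − m_Y = −2.5 log₁₀(0.001446) = 7.10.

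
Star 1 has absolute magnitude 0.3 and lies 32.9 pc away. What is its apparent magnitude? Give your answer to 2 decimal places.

m = M + 5 log₁₀(d/10 pc) = 0.3 + 5 log₁₀(32.9/10)
  = 0.3 + 5 × 0.517 = 0.3 + 2.59 = 2.89.

2.89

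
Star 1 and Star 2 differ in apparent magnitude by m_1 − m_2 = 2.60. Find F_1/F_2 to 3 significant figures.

0.0912

F_1/F_2 = 10^(−(m_1 − m_2)/2.5) = 10^(-2.60/2.5) = 10^-1.040 = 0.09120.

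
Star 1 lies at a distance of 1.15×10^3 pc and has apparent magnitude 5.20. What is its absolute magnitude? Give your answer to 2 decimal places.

M = m − 5 log₁₀(d/10 pc) = 5.20 − 5 log₁₀(1.15×10^3/10)
  = 5.20 − 5 × 2.061 = 5.20 − 10.30 = -5.10.

-5.10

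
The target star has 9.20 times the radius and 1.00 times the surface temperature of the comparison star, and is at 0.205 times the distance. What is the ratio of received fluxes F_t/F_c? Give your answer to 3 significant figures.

L_t/L_c = (R_t/R_c)²(T_t/T_c)⁴ = (9.20)² × (1.00)⁴ = 84.64.
F_t/F_c = (L_t/L_c)/(d_t/d_c)² = 84.64 / (0.205)² = 2014.

2.01×10^3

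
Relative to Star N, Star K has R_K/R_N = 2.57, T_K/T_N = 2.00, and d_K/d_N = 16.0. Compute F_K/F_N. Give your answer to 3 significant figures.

L_K/L_N = (R_K/R_N)²(T_K/T_N)⁴ = (2.57)² × (2.00)⁴ = 105.7.
F_K/F_N = (L_K/L_N)/(d_K/d_N)² = 105.7 / (16.0)² = 0.4128.

0.413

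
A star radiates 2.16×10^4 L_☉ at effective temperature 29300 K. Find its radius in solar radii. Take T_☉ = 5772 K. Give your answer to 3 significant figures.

R/R_☉ = √(L/L_☉) / (T/T_☉)² = √(2.16×10^4) / (5.076)²
       = 147.0 / 25.77 = 5.704.

5.70 solar radii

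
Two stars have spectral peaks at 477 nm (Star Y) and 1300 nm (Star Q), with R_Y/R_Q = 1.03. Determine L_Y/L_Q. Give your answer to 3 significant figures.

Wien's law gives T ∝ 1/λ_max, so T_Y/T_Q = λ_Q/λ_Y = 1300/477 = 2.725.
Then L ∝ R²T⁴ gives L_Y/L_Q = (1.03)² × (2.725)⁴ = 1.061 × 55.17 = 58.53.

58.5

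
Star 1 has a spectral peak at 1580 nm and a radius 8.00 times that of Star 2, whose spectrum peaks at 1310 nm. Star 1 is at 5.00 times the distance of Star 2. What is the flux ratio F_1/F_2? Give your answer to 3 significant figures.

Wien's law: T_1/T_2 = λ_2/λ_1 = 1310/1580 = 0.8291.
L_1/L_2 = (R_1/R_2)²(T_1/T_2)⁴ = (8.00)²(0.8291)⁴ = 30.24.
F_1/F_2 = (L_1/L_2)/(d_1/d_2)² = 30.24/(5.00)² = 1.210.

1.21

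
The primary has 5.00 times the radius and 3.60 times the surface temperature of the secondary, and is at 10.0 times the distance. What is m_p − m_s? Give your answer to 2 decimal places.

-4.06

L_p/L_s = (5.00)²(3.60)⁴ = 4199.
F_p/F_s = (L_p/L_s)/(d_p/d_s)² = 4199/100.0 = 41.99.
m_p − m_s = −2.5 log₁₀(41.99) = -4.06.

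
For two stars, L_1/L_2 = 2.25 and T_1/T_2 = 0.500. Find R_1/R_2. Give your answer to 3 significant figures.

6.00

L ∝ R²T⁴ gives R ∝ √L / T², so
R_1/R_2 = √(2.25) / (0.500)² = 1.500 / 0.2500 = 6.000.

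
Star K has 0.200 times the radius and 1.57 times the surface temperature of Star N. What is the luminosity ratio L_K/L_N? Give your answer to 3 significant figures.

0.243

From the Stefan–Boltzmann law, L ∝ R²T⁴, so
L_K/L_N = (R_K/R_N)² (T_K/T_N)⁴ = (0.200)² × (1.57)⁴ = 0.04000 × 6.076 = 0.2430.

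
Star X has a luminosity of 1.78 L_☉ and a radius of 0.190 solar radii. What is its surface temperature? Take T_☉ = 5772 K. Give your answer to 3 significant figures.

T/T_☉ = (L/L_☉)^(1/4) / (R/R_☉)^(1/2)
T = 5772 × (1.78)^(1/4) / √(0.190) = 5772 × 1.155 / 0.4359 = 1.530×10^4 K.

1.53×10^4 K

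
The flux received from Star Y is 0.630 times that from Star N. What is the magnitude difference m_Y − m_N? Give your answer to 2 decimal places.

0.50

m_Y − m_N = −2.5 log₁₀(F_Y/F_N) = −2.5 log₁₀(0.630) = −2.5 × (-0.201) = 0.502.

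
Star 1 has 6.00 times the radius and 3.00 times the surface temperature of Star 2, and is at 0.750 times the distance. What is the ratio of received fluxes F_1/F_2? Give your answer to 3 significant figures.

5.18×10^3

L_1/L_2 = (R_1/R_2)²(T_1/T_2)⁴ = (6.00)² × (3.00)⁴ = 2916.
F_1/F_2 = (L_1/L_2)/(d_1/d_2)² = 2916 / (0.750)² = 5184.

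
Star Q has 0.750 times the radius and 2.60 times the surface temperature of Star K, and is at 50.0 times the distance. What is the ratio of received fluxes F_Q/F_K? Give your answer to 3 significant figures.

0.0103

L_Q/L_K = (R_Q/R_K)²(T_Q/T_K)⁴ = (0.750)² × (2.60)⁴ = 25.70.
F_Q/F_K = (L_Q/L_K)/(d_Q/d_K)² = 25.70 / (50.0)² = 0.01028.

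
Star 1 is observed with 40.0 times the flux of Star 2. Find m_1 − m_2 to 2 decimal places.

m_1 − m_2 = −2.5 log₁₀(F_1/F_2) = −2.5 log₁₀(40.0) = −2.5 × (1.602) = -4.005.

-4.01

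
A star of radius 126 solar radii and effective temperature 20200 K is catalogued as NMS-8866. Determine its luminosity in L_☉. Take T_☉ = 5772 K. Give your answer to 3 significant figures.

2.38×10^6 L_☉

L/L_☉ = (R/R_☉)² (T/T_☉)⁴ = (126)² × (20200/5772)⁴
       = 1.588×10^4 × (3.500)⁴ = 1.588×10^4 × 150.0 = 2.381×10^6.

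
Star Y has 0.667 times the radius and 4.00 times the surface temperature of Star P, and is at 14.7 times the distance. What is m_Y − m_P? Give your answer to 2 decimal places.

0.70

L_Y/L_P = (0.667)²(4.00)⁴ = 113.9.
F_Y/F_P = (L_Y/L_P)/(d_Y/d_P)² = 113.9/216.1 = 0.5271.
m_Y − m_P = −2.5 log₁₀(0.5271) = 0.70.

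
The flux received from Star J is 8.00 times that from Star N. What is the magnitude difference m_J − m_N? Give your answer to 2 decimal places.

-2.26

m_J − m_N = −2.5 log₁₀(F_J/F_N) = −2.5 log₁₀(8.00) = −2.5 × (0.903) = -2.258.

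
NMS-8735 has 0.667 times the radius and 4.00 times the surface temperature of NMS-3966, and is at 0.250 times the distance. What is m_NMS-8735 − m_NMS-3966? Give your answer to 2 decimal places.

-8.15

L_NMS-8735/L_NMS-3966 = (0.667)²(4.00)⁴ = 113.9.
F_NMS-8735/F_NMS-3966 = (L_NMS-8735/L_NMS-3966)/(d_NMS-8735/d_NMS-3966)² = 113.9/0.06250 = 1822.
m_NMS-8735 − m_NMS-3966 = −2.5 log₁₀(1822) = -8.15.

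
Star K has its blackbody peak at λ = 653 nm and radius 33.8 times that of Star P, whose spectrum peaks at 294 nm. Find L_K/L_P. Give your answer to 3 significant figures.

Wien's law gives T ∝ 1/λ_max, so T_K/T_P = λ_P/λ_K = 294/653 = 0.4502.
Then L ∝ R²T⁴ gives L_K/L_P = (33.8)² × (0.4502)⁴ = 1142 × 0.04109 = 46.94.

46.9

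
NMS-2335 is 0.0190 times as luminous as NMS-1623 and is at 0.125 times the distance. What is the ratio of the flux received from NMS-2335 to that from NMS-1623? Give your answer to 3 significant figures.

1.22

F = L/(4πd²), so F_NMS-2335/F_NMS-1623 = (L_NMS-2335/L_NMS-1623) / (d_NMS-2335/d_NMS-1623)²
= 0.0190 / (0.125)² = 0.0190 / 0.01562 = 1.216.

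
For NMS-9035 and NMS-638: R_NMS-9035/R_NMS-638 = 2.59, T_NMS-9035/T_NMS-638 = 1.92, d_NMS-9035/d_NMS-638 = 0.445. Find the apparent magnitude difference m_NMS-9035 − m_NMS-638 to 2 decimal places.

L_NMS-9035/L_NMS-638 = (2.59)²(1.92)⁴ = 91.16.
F_NMS-9035/F_NMS-638 = (L_NMS-9035/L_NMS-638)/(d_NMS-9035/d_NMS-638)² = 91.16/0.1980 = 460.3.
m_NMS-9035 − m_NMS-638 = −2.5 log₁₀(460.3) = -6.66.

-6.66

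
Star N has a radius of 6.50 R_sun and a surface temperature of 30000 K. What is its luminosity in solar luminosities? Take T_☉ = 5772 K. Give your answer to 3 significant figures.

L/L_☉ = (R/R_☉)² (T/T_☉)⁴ = (6.50)² × (30000/5772)⁴
       = 42.25 × (5.198)⁴ = 42.25 × 729.8 = 3.083×10^4.

3.08×10^4 solar luminosities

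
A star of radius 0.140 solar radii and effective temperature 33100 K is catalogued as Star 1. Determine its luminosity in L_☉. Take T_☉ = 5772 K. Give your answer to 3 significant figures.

21.2 L_☉

L/L_☉ = (R/R_☉)² (T/T_☉)⁴ = (0.140)² × (33100/5772)⁴
       = 0.01960 × (5.735)⁴ = 0.01960 × 1081 = 21.20.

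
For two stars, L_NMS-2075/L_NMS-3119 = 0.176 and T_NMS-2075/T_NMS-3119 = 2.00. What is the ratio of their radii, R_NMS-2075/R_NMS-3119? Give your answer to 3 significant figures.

L ∝ R²T⁴ gives R ∝ √L / T², so
R_NMS-2075/R_NMS-3119 = √(0.176) / (2.00)² = 0.4195 / 4.000 = 0.1049.

0.105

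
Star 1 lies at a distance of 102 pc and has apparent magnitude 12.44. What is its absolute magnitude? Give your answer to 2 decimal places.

7.40

M = m − 5 log₁₀(d/10 pc) = 12.44 − 5 log₁₀(102/10)
  = 12.44 − 5 × 1.009 = 12.44 − 5.04 = 7.40.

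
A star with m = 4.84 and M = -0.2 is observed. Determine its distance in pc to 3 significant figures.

102 pc

m − M = 5 log₁₀(d/10 pc)
4.84 − (-0.2) = 5.04 = 5 log₁₀(d/10)
d = 10 × 10^(5.04/5) = 10 × 10^1.008 = 101.9 pc.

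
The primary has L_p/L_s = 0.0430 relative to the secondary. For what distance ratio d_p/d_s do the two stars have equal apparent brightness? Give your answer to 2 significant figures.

Equal flux requires L_p/d_p² = L_s/d_s², so d_p/d_s = √(L_p/L_s)
= √(0.0430) = 0.2074.

0.21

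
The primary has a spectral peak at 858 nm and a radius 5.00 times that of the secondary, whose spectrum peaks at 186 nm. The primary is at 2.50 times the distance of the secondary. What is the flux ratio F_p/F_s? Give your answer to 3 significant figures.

Wien's law: T_p/T_s = λ_s/λ_p = 186/858 = 0.2168.
L_p/L_s = (R_p/R_s)²(T_p/T_s)⁴ = (5.00)²(0.2168)⁴ = 0.05521.
F_p/F_s = (L_p/L_s)/(d_p/d_s)² = 0.05521/(2.50)² = 0.008834.

0.00883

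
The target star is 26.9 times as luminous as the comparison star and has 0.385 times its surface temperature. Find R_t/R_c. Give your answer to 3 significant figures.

L ∝ R²T⁴ gives R ∝ √L / T², so
R_t/R_c = √(26.9) / (0.385)² = 5.187 / 0.1482 = 34.99.

35.0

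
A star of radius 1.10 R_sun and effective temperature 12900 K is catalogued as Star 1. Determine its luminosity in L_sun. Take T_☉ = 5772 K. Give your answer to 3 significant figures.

30.2 L_sun

L/L_☉ = (R/R_☉)² (T/T_☉)⁴ = (1.10)² × (12900/5772)⁴
       = 1.210 × (2.235)⁴ = 1.210 × 24.95 = 30.19.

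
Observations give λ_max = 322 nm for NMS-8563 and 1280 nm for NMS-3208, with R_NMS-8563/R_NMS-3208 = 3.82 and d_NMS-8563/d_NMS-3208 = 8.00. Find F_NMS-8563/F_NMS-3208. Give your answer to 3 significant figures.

56.9

Wien's law: T_NMS-8563/T_NMS-3208 = λ_NMS-3208/λ_NMS-8563 = 1280/322 = 3.975.
L_NMS-8563/L_NMS-3208 = (R_NMS-8563/R_NMS-3208)²(T_NMS-8563/T_NMS-3208)⁴ = (3.82)²(3.975)⁴ = 3644.
F_NMS-8563/F_NMS-3208 = (L_NMS-8563/L_NMS-3208)/(d_NMS-8563/d_NMS-3208)² = 3644/(8.00)² = 56.93.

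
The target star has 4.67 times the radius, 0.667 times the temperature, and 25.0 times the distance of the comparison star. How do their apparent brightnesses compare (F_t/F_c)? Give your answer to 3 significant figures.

L_t/L_c = (R_t/R_c)²(T_t/T_c)⁴ = (4.67)² × (0.667)⁴ = 4.317.
F_t/F_c = (L_t/L_c)/(d_t/d_c)² = 4.317 / (25.0)² = 0.006906.

0.00691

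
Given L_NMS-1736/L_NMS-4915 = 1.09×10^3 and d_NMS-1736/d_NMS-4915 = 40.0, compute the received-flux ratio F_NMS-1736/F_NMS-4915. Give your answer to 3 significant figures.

0.681

F = L/(4πd²), so F_NMS-1736/F_NMS-4915 = (L_NMS-1736/L_NMS-4915) / (d_NMS-1736/d_NMS-4915)²
= 1.09×10^3 / (40.0)² = 1.09×10^3 / 1600 = 0.6813.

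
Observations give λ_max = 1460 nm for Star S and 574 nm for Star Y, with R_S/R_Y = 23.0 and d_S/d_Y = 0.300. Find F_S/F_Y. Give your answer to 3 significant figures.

140

Wien's law: T_S/T_Y = λ_Y/λ_S = 574/1460 = 0.3932.
L_S/L_Y = (R_S/R_Y)²(T_S/T_Y)⁴ = (23.0)²(0.3932)⁴ = 12.64.
F_S/F_Y = (L_S/L_Y)/(d_S/d_Y)² = 12.64/(0.300)² = 140.4.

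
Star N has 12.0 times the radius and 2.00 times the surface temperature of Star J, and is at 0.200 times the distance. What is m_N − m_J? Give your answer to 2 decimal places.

L_N/L_J = (12.0)²(2.00)⁴ = 2304.
F_N/F_J = (L_N/L_J)/(d_N/d_J)² = 2304/0.04000 = 5.760×10^4.
m_N − m_J = −2.5 log₁₀(5.760×10^4) = -11.90.

-11.90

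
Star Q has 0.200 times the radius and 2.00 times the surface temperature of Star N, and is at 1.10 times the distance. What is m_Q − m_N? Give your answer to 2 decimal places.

0.69

L_Q/L_N = (0.200)²(2.00)⁴ = 0.6400.
F_Q/F_N = (L_Q/L_N)/(d_Q/d_N)² = 0.6400/1.210 = 0.5289.
m_Q − m_N = −2.5 log₁₀(0.5289) = 0.69.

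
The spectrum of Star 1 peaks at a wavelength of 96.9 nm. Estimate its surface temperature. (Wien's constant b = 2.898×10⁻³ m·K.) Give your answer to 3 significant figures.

T = b/λ_max = 2.898×10⁻³ / (96.9×10⁻⁹) = 2.991×10^4 K.

2.99×10^4 K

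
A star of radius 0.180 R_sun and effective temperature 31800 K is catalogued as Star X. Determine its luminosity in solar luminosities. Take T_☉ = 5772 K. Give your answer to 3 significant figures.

L/L_☉ = (R/R_☉)² (T/T_☉)⁴ = (0.180)² × (31800/5772)⁴
       = 0.03240 × (5.509)⁴ = 0.03240 × 921.3 = 29.85.

29.9 solar luminosities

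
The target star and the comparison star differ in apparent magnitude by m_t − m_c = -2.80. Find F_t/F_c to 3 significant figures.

F_t/F_c = 10^(−(m_t − m_c)/2.5) = 10^(2.80/2.5) = 10^1.120 = 13.18.

13.2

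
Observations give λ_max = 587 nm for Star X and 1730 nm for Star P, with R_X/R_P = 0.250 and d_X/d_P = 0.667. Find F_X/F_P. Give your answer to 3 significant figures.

10.6

Wien's law: T_X/T_P = λ_P/λ_X = 1730/587 = 2.947.
L_X/L_P = (R_X/R_P)²(T_X/T_P)⁴ = (0.250)²(2.947)⁴ = 4.715.
F_X/F_P = (L_X/L_P)/(d_X/d_P)² = 4.715/(0.667)² = 10.60.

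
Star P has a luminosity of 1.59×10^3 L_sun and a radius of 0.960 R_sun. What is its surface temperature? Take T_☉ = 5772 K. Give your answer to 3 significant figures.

3.72×10^4 K

T/T_☉ = (L/L_☉)^(1/4) / (R/R_☉)^(1/2)
T = 5772 × (1.59×10^3)^(1/4) / √(0.960) = 5772 × 6.315 / 0.9798 = 3.720×10^4 K.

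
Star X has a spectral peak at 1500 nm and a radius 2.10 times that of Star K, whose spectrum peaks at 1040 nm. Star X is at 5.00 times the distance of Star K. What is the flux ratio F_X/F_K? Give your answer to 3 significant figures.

Wien's law: T_X/T_K = λ_K/λ_X = 1040/1500 = 0.6933.
L_X/L_K = (R_X/R_K)²(T_X/T_K)⁴ = (2.10)²(0.6933)⁴ = 1.019.
F_X/F_K = (L_X/L_K)/(d_X/d_K)² = 1.019/(5.00)² = 0.04076.

0.0408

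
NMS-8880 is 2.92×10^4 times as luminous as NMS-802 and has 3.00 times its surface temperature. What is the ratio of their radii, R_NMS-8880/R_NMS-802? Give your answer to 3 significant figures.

19.0

L ∝ R²T⁴ gives R ∝ √L / T², so
R_NMS-8880/R_NMS-802 = √(2.92×10^4) / (3.00)² = 170.9 / 9.000 = 18.99.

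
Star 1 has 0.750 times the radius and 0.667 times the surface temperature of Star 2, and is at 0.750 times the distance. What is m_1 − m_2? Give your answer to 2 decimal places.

1.76

L_1/L_2 = (0.750)²(0.667)⁴ = 0.1113.
F_1/F_2 = (L_1/L_2)/(d_1/d_2)² = 0.1113/0.5625 = 0.1979.
m_1 − m_2 = −2.5 log₁₀(0.1979) = 1.76.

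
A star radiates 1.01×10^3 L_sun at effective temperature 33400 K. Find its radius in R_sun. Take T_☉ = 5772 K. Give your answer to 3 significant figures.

R/R_☉ = √(L/L_☉) / (T/T_☉)² = √(1.01×10^3) / (5.787)²
       = 31.78 / 33.48 = 0.9491.

0.949 R_sun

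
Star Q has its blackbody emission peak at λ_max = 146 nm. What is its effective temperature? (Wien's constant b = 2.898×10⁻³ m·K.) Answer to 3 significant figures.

1.98×10^4 K

T = b/λ_max = 2.898×10⁻³ / (146×10⁻⁹) = 1.985×10^4 K.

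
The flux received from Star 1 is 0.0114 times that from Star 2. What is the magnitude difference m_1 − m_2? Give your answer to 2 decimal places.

m_1 − m_2 = −2.5 log₁₀(F_1/F_2) = −2.5 log₁₀(0.0114) = −2.5 × (-1.943) = 4.858.

4.86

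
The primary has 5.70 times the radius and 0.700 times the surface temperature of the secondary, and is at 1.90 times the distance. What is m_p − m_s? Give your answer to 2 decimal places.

L_p/L_s = (5.70)²(0.700)⁴ = 7.801.
F_p/F_s = (L_p/L_s)/(d_p/d_s)² = 7.801/3.610 = 2.161.
m_p − m_s = −2.5 log₁₀(2.161) = -0.84.

-0.84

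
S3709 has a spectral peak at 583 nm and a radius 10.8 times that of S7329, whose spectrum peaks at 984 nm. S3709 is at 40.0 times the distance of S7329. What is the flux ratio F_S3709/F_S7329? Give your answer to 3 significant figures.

0.592

Wien's law: T_S3709/T_S7329 = λ_S7329/λ_S3709 = 984/583 = 1.688.
L_S3709/L_S7329 = (R_S3709/R_S7329)²(T_S3709/T_S7329)⁴ = (10.8)²(1.688)⁴ = 946.6.
F_S3709/F_S7329 = (L_S3709/L_S7329)/(d_S3709/d_S7329)² = 946.6/(40.0)² = 0.5916.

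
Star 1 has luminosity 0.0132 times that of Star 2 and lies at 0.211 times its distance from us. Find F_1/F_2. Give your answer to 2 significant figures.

F = L/(4πd²), so F_1/F_2 = (L_1/L_2) / (d_1/d_2)²
= 0.0132 / (0.211)² = 0.0132 / 0.04452 = 0.2965.

0.30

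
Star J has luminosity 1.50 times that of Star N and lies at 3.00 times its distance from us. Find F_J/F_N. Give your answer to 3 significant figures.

F = L/(4πd²), so F_J/F_N = (L_J/L_N) / (d_J/d_N)²
= 1.50 / (3.00)² = 1.50 / 9.000 = 0.1667.

0.167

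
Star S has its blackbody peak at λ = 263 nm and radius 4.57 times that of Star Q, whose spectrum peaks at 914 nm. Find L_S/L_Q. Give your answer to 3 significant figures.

Wien's law gives T ∝ 1/λ_max, so T_S/T_Q = λ_Q/λ_S = 914/263 = 3.475.
Then L ∝ R²T⁴ gives L_S/L_Q = (4.57)² × (3.475)⁴ = 20.88 × 145.9 = 3046.

3.05×10^3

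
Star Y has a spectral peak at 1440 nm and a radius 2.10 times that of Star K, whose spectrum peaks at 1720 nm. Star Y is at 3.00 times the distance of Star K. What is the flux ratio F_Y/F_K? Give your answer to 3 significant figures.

0.997

Wien's law: T_Y/T_K = λ_K/λ_Y = 1720/1440 = 1.194.
L_Y/L_K = (R_Y/R_K)²(T_Y/T_K)⁴ = (2.10)²(1.194)⁴ = 8.976.
F_Y/F_K = (L_Y/L_K)/(d_Y/d_K)² = 8.976/(3.00)² = 0.9974.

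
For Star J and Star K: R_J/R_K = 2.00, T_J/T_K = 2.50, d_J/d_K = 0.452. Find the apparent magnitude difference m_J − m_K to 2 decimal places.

L_J/L_K = (2.00)²(2.50)⁴ = 156.2.
F_J/F_K = (L_J/L_K)/(d_J/d_K)² = 156.2/0.2043 = 764.8.
m_J − m_K = −2.5 log₁₀(764.8) = -7.21.

-7.21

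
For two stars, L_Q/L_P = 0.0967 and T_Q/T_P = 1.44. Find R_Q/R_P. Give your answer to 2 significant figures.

0.15

L ∝ R²T⁴ gives R ∝ √L / T², so
R_Q/R_P = √(0.0967) / (1.44)² = 0.3110 / 2.074 = 0.1500.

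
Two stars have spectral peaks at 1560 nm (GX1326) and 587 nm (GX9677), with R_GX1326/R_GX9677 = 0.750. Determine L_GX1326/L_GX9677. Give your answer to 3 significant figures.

Wien's law gives T ∝ 1/λ_max, so T_GX1326/T_GX9677 = λ_GX9677/λ_GX1326 = 587/1560 = 0.3763.
Then L ∝ R²T⁴ gives L_GX1326/L_GX9677 = (0.750)² × (0.3763)⁴ = 0.5625 × 0.02005 = 0.01128.

0.0113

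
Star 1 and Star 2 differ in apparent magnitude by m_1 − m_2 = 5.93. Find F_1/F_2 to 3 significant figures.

0.00425

F_1/F_2 = 10^(−(m_1 − m_2)/2.5) = 10^(-5.93/2.5) = 10^-2.372 = 0.004246.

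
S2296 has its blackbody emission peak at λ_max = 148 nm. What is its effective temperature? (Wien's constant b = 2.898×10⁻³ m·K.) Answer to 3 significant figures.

T = b/λ_max = 2.898×10⁻³ / (148×10⁻⁹) = 1.958×10^4 K.

1.96×10^4 K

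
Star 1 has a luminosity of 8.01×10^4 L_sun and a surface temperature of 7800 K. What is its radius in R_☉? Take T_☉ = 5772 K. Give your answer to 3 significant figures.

155 R_☉

R/R_☉ = √(L/L_☉) / (T/T_☉)² = √(8.01×10^4) / (1.351)²
       = 283.0 / 1.826 = 155.0.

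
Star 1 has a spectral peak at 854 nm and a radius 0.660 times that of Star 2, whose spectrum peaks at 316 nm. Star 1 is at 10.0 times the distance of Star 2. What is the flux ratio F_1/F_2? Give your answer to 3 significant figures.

8.17×10^-5

Wien's law: T_1/T_2 = λ_2/λ_1 = 316/854 = 0.3700.
L_1/L_2 = (R_1/R_2)²(T_1/T_2)⁴ = (0.660)²(0.3700)⁴ = 0.008166.
F_1/F_2 = (L_1/L_2)/(d_1/d_2)² = 0.008166/(10.0)² = 8.166×10^-5.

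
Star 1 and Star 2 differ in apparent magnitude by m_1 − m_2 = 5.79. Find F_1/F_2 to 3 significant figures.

0.00483

F_1/F_2 = 10^(−(m_1 − m_2)/2.5) = 10^(-5.79/2.5) = 10^-2.316 = 0.004831.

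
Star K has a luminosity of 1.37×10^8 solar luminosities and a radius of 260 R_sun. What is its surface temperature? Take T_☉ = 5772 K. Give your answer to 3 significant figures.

T/T_☉ = (L/L_☉)^(1/4) / (R/R_☉)^(1/2)
T = 5772 × (1.37×10^8)^(1/4) / √(260) = 5772 × 108.2 / 16.12 = 3.873×10^4 K.

3.87×10^4 K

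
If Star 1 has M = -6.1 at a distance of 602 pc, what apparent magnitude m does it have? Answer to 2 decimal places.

2.80

m = M + 5 log₁₀(d/10 pc) = -6.1 + 5 log₁₀(602/10)
  = -6.1 + 5 × 1.780 = -6.1 + 8.90 = 2.80.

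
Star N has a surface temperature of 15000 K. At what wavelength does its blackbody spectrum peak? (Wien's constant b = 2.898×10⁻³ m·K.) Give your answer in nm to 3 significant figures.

193 nm

λ_max = b/T = 2.898×10⁻³ / 15000 = 1.93×10^-7 m = 193.2 nm.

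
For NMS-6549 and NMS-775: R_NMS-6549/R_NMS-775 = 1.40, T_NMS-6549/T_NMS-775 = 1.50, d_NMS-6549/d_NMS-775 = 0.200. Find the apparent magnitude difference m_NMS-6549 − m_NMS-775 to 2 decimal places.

-5.99

L_NMS-6549/L_NMS-775 = (1.40)²(1.50)⁴ = 9.922.
F_NMS-6549/F_NMS-775 = (L_NMS-6549/L_NMS-775)/(d_NMS-6549/d_NMS-775)² = 9.922/0.04000 = 248.1.
m_NMS-6549 − m_NMS-775 = −2.5 log₁₀(248.1) = -5.99.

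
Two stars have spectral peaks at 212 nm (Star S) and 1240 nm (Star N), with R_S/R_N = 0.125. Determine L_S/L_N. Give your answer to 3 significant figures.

18.3

Wien's law gives T ∝ 1/λ_max, so T_S/T_N = λ_N/λ_S = 1240/212 = 5.849.
Then L ∝ R²T⁴ gives L_S/L_N = (0.125)² × (5.849)⁴ = 0.01562 × 1170 = 18.29.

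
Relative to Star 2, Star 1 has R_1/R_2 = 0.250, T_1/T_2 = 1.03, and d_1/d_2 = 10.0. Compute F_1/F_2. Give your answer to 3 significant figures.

L_1/L_2 = (R_1/R_2)²(T_1/T_2)⁴ = (0.250)² × (1.03)⁴ = 0.07034.
F_1/F_2 = (L_1/L_2)/(d_1/d_2)² = 0.07034 / (10.0)² = 7.034×10^-4.

7.03×10^-4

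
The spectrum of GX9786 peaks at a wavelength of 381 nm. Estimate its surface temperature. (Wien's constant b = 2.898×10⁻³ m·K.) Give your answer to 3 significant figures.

7.61×10^3 K

T = b/λ_max = 2.898×10⁻³ / (381×10⁻⁹) = 7606 K.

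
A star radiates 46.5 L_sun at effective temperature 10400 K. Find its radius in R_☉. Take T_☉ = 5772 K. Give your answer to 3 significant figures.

2.10 R_☉

R/R_☉ = √(L/L_☉) / (T/T_☉)² = √(46.5) / (1.802)²
       = 6.819 / 3.246 = 2.100.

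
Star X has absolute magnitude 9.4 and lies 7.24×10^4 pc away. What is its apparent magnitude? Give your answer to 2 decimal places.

28.70

m = M + 5 log₁₀(d/10 pc) = 9.4 + 5 log₁₀(7.24×10^4/10)
  = 9.4 + 5 × 3.860 = 9.4 + 19.30 = 28.70.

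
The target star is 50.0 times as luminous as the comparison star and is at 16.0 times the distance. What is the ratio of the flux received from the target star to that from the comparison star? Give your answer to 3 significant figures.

F = L/(4πd²), so F_t/F_c = (L_t/L_c) / (d_t/d_c)²
= 50.0 / (16.0)² = 50.0 / 256.0 = 0.1953.

0.195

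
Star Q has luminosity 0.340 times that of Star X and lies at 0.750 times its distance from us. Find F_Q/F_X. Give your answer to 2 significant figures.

F = L/(4πd²), so F_Q/F_X = (L_Q/L_X) / (d_Q/d_X)²
= 0.340 / (0.750)² = 0.340 / 0.5625 = 0.6044.

0.60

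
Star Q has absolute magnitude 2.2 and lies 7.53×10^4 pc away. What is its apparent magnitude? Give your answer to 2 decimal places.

m = M + 5 log₁₀(d/10 pc) = 2.2 + 5 log₁₀(7.53×10^4/10)
  = 2.2 + 5 × 3.877 = 2.2 + 19.38 = 21.58.

21.58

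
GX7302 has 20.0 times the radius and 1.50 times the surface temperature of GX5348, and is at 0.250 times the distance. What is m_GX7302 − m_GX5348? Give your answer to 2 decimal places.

L_GX7302/L_GX5348 = (20.0)²(1.50)⁴ = 2025.
F_GX7302/F_GX5348 = (L_GX7302/L_GX5348)/(d_GX7302/d_GX5348)² = 2025/0.06250 = 3.240×10^4.
m_GX7302 − m_GX5348 = −2.5 log₁₀(3.240×10^4) = -11.28.

-11.28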